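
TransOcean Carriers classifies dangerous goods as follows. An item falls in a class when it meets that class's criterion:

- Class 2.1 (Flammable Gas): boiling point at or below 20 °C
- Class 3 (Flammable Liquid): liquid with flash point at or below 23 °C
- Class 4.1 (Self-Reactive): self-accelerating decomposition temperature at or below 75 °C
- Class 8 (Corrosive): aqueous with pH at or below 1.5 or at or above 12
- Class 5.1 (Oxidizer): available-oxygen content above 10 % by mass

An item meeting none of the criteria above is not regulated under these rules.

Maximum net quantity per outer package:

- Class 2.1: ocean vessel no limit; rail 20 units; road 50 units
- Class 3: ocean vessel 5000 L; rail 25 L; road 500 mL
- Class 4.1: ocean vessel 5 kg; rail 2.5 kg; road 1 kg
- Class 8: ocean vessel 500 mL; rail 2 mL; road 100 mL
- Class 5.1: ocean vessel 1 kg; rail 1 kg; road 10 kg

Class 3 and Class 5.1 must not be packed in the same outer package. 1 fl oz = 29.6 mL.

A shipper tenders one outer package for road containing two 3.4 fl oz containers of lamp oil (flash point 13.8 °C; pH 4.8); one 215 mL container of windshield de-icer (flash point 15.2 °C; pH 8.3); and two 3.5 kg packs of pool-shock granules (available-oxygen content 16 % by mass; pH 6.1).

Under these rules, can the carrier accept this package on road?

With flash point 13.8 °C (≤ 23 °C), the lamp oil falls in Class 3.
Flash point 15.2 °C meets the Class 3 criterion (Flammable Liquid), so the windshield de-icer is Class 3.
With available-oxygen content 16 % by mass (> 10 % by mass), the pool-shock granules fall in Class 5.1.
Class 3 net quantity: (two 3.4 fl oz containers = 201.28 mL) + 215 mL = 416.28 mL.
416.28 mL is within the road limit of 500 mL for Class 3.
Class 5.1 quantity: two 3.5 kg packs = 7 kg.
7 kg is within the road limit of 10 kg for Class 5.1.
Class 3 and Class 5.1 may not share an outer package.

No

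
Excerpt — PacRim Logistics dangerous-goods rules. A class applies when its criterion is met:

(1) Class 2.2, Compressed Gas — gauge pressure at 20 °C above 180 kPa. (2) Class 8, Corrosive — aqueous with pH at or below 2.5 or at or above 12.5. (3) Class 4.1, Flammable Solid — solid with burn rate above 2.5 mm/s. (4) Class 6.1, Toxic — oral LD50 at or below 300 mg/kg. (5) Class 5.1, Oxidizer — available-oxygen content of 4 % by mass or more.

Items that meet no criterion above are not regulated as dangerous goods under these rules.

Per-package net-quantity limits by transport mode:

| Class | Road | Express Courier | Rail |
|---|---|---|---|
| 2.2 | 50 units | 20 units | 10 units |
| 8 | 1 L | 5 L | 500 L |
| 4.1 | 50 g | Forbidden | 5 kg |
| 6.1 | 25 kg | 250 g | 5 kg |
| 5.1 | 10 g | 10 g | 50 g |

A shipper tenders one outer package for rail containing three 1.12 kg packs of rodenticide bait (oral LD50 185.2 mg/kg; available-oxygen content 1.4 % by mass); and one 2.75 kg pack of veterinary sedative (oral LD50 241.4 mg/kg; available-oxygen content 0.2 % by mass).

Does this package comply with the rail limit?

The rodenticide bait has oral LD50 185.2 mg/kg, which is ≤ 300 mg/kg, so it is Class 6.1 (Toxic).
The veterinary sedative has oral LD50 241.4 mg/kg, which is ≤ 300 mg/kg, so it is Class 6.1 (Toxic).
Class 6.1 net quantity: (three 1.12 kg packs = 3.36 kg) + 2.75 kg = 6.11 kg.
6.11 kg exceeds the rail limit of 5 kg for Class 6.1.

No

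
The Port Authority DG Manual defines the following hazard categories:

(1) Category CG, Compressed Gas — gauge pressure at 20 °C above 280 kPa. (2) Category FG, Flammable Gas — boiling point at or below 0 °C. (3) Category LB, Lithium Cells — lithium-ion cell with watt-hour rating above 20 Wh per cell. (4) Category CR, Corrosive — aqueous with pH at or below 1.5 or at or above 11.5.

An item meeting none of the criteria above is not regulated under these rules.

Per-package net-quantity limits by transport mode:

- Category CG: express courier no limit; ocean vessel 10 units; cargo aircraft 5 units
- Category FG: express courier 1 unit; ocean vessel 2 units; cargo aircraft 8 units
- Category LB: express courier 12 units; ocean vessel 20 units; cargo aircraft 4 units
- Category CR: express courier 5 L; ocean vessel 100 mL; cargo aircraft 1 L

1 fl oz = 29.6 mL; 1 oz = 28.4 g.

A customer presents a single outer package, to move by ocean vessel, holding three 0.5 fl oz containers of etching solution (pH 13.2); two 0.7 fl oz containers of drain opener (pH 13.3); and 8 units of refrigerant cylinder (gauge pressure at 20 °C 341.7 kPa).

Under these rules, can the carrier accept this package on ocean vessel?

pH 13.2 meets the Category CR criterion (Corrosive), so the etching solution is Category CR.
Drain opener: pH 13.3 ≥ 11.5 → Category CR (Corrosive).
Refrigerant cylinder: gauge pressure at 20 °C 341.7 kPa > 280 kPa → Category CG (Compressed Gas).
Category CG quantity: 8 units.
That is within the Category CG ocean vessel limit of 10 units.
Total Category CR: (three 0.5 fl oz containers = 44.4 mL) + (two 0.7 fl oz containers = 41.44 mL) = 85.84 mL.
85.84 mL is within the ocean vessel limit of 100 mL for Category CR.
Every hazard category is within its ocean vessel limit and no segregation rule is violated.

Yes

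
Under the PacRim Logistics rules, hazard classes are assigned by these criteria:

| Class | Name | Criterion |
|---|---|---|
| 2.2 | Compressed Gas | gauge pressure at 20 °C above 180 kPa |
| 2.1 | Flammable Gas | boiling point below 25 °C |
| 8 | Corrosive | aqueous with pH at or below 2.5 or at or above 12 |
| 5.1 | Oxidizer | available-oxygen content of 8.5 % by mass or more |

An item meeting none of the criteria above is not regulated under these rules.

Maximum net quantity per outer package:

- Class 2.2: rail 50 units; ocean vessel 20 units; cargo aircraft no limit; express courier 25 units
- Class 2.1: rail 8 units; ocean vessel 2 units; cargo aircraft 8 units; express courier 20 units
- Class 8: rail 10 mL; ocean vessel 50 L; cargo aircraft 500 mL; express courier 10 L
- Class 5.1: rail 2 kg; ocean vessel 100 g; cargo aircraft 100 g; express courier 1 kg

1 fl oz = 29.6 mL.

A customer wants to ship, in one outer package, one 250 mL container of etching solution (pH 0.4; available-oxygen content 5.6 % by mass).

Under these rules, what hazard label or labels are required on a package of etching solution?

The etching solution has pH 0.4, which is ≤ 2.5, so it is Class 8 (Corrosive).
Only the Class 8 label is required.

Class 8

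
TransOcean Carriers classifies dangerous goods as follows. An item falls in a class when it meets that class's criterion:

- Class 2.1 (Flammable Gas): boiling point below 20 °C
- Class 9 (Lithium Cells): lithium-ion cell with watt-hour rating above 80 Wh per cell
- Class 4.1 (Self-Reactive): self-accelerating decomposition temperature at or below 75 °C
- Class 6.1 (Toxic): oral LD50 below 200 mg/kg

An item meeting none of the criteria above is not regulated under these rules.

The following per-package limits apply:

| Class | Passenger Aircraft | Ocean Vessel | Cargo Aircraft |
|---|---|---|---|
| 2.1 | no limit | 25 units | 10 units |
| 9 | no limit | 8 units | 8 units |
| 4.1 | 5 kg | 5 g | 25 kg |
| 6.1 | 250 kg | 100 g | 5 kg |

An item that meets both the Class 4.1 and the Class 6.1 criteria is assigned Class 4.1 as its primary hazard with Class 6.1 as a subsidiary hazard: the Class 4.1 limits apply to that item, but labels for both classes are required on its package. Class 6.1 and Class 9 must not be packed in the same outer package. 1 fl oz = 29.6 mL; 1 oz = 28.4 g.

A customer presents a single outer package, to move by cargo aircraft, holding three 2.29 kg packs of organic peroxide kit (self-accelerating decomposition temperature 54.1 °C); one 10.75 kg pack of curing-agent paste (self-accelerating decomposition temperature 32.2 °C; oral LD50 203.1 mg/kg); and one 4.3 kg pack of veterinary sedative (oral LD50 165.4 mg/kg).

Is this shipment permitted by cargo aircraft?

The organic peroxide kit has self-accelerating decomposition temperature 54.1 °C, which is ≤ 75 °C, so it is Class 4.1 (Self-Reactive).
Self-accelerating decomposition temperature 32.2 °C meets the Class 4.1 criterion (Self-Reactive), so the curing-agent paste is Class 4.1.
Veterinary sedative: oral LD50 165.4 mg/kg < 200 mg/kg → Class 6.1 (Toxic).
Class 6.1 quantity: 4.3 kg.
That is within the Class 6.1 cargo aircraft limit of 5 kg.
Total Class 4.1: (three 2.29 kg packs = 6.87 kg) + 10.75 kg = 17.62 kg.
17.62 kg ≤ 25 kg (cargo aircraft limit, Class 4.1) — within limit.
The segregation rule (Class 6.1 with Class 9) does not apply to Class 6.1 with Class 4.1.
Every hazard class is within its cargo aircraft limit and no segregation rule is violated.

Yes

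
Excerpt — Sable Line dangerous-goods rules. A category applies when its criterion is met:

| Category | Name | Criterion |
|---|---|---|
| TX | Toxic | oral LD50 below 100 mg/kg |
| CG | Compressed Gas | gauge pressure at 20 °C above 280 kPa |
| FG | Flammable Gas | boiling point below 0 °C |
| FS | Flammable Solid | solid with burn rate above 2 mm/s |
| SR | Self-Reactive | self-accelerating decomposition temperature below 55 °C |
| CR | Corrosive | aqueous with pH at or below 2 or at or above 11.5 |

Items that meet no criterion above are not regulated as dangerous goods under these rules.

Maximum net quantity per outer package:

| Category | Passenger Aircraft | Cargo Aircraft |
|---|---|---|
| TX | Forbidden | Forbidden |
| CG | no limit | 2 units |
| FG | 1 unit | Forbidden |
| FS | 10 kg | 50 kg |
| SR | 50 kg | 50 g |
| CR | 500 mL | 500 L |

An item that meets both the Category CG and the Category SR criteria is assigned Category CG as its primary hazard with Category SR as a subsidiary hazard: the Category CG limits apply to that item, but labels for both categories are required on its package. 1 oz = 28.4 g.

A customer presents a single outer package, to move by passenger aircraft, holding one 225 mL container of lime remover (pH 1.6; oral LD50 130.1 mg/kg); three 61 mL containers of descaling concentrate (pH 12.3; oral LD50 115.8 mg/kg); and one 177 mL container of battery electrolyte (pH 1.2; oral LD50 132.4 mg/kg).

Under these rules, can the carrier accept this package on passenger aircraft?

With pH 1.6 (≤ 2), the lime remover falls in Category CR.
Descaling concentrate: pH 12.3 ≥ 11.5 → Category CR (Corrosive).
pH 1.2 meets the Category CR criterion (Corrosive), so the battery electrolyte is Category CR.
Category CR net quantity: 225 mL + (three 61 mL containers = 183 mL) + 177 mL = 585 mL.
That exceeds the Category CR passenger aircraft limit of 500 mL.

No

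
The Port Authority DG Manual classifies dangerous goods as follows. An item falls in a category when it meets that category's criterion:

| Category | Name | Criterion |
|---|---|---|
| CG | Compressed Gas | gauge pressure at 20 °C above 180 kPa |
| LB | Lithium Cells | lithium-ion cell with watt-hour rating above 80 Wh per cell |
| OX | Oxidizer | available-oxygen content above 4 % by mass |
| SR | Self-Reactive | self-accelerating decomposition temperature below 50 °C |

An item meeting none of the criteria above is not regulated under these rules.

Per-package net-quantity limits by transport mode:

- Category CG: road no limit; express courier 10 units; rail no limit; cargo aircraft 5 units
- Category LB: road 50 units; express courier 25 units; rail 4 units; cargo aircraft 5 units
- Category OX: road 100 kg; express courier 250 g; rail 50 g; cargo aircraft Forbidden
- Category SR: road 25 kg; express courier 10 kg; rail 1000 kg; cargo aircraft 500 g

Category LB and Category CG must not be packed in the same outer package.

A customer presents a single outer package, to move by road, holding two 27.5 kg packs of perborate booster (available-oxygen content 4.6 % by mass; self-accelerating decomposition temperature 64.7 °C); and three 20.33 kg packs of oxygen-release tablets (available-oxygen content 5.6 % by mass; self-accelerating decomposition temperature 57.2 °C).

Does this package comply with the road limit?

No

The perborate booster has available-oxygen content 4.6 % by mass, which is > 4 % by mass, so it is Category OX (Oxidizer).
Oxygen-release tablets: available-oxygen content 5.6 % by mass > 4 % by mass → Category OX (Oxidizer).
Category OX net quantity: (two 27.5 kg packs = 55 kg) + (three 20.33 kg packs = 60.99 kg) = 115.99 kg.
115.99 kg exceeds the road limit of 100 kg for Category OX.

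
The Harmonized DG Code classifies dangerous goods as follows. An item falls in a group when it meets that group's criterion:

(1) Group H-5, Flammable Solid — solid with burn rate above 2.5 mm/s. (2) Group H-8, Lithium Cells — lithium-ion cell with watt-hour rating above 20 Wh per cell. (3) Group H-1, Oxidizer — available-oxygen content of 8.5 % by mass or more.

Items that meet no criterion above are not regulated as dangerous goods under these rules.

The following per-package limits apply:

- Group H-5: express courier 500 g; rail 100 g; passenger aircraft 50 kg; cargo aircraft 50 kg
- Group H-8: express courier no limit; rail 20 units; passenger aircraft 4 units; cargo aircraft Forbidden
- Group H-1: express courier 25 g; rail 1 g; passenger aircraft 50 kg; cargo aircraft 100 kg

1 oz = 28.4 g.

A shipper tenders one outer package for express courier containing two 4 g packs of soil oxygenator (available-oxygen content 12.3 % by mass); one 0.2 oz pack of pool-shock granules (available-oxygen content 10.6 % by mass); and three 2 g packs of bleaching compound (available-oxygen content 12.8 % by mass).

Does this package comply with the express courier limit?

Yes

The soil oxygenator has available-oxygen content 12.3 % by mass, which is ≥ 8.5 % by mass, so it is Group H-1 (Oxidizer).
Pool-shock granules: available-oxygen content 10.6 % by mass ≥ 8.5 % by mass → Group H-1 (Oxidizer).
With available-oxygen content 12.8 % by mass (≥ 8.5 % by mass), the bleaching compound falls in Group H-1.
Total Group H-1: (two 4 g packs = 8 g) + (one 0.2 oz pack = 5.68 g) + (three 2 g packs = 6 g) = 19.68 g.
19.68 g is within the express courier limit of 25 g for Group H-1.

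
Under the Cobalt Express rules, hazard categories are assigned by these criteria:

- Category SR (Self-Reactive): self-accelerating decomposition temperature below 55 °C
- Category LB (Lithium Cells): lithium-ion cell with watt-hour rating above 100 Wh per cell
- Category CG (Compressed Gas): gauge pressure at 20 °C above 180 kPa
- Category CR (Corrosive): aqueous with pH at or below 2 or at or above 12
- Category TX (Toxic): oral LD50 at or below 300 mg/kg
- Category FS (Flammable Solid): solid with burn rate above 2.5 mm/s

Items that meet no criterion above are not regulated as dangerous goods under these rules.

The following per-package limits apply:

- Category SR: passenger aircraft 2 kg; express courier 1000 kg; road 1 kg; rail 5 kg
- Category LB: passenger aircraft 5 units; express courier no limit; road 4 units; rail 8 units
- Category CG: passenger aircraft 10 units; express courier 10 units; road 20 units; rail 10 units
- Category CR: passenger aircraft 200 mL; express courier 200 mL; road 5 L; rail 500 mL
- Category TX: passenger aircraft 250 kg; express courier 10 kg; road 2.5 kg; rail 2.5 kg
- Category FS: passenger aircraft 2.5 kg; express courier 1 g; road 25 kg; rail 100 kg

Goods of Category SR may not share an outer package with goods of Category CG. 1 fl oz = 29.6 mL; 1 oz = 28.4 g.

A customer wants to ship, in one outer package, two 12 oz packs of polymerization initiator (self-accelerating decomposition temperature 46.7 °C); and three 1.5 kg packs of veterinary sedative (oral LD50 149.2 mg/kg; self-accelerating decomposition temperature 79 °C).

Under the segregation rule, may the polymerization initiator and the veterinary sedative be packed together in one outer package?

Yes

Polymerization initiator: self-accelerating decomposition temperature 46.7 °C < 55 °C → Category SR (Self-Reactive).
The veterinary sedative has oral LD50 149.2 mg/kg, which is ≤ 300 mg/kg, so it is Category TX (Toxic).
No segregation rule bars Category SR with Category TX.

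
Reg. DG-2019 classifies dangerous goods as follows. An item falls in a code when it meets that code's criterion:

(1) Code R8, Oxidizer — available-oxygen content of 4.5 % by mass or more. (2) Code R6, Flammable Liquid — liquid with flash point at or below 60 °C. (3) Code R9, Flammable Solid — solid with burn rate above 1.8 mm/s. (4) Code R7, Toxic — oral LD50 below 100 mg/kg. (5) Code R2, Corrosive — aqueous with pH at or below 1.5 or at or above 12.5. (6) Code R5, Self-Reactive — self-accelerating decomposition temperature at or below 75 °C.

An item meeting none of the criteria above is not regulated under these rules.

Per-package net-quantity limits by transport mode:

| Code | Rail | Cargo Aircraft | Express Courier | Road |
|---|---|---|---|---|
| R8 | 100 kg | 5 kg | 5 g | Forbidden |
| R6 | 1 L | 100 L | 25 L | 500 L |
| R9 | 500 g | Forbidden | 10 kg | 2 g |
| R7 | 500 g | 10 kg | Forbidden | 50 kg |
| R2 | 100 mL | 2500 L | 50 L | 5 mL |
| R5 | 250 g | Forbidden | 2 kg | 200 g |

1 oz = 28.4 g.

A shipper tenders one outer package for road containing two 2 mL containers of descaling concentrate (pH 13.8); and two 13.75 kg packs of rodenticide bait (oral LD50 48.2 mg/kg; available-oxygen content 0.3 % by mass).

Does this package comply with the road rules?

Descaling concentrate: pH 13.8 ≥ 12.5 → Code R2 (Corrosive).
With oral LD50 48.2 mg/kg (< 100 mg/kg), the rodenticide bait falls in Code R7.
Code R2 quantity: two 2 mL containers = 4 mL.
4 mL ≤ 5 mL (road limit, Code R2) — within limit.
Code R7 quantity: two 13.75 kg packs = 27.5 kg.
27.5 kg is within the road limit of 50 kg for Code R7.
Every hazard code is within its road limit and no segregation rule is violated.

Yes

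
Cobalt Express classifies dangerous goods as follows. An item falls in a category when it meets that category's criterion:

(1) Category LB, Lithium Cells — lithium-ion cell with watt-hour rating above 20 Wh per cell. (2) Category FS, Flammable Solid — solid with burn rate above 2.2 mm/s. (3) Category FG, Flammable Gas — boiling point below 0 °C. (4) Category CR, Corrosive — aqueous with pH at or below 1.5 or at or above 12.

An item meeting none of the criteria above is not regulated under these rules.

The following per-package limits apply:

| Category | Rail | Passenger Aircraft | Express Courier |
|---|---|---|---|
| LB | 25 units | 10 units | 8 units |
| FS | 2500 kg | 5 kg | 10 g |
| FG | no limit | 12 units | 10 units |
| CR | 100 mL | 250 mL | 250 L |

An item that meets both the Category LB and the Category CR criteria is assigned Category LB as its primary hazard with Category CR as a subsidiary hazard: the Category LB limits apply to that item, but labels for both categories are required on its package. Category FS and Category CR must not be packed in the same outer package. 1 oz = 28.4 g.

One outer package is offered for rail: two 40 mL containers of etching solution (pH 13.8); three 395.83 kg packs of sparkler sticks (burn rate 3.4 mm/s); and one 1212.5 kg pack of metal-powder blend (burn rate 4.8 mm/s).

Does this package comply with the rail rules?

No

With pH 13.8 (≥ 12), the etching solution falls in Category CR.
With burn rate 3.4 mm/s (> 2.2 mm/s), the sparkler sticks fall in Category FS.
The metal-powder blend has burn rate 4.8 mm/s, which is > 2.2 mm/s, so it is Category FS (Flammable Solid).
Total Category FS: (three 395.83 kg packs = 1187.49 kg) + 1212.5 kg = 2399.99 kg.
2399.99 kg ≤ 2500 kg (rail limit, Category FS) — within limit.
Category CR quantity: two 40 mL containers = 80 mL.
That is within the Category CR rail limit of 100 mL.
Category FS and Category CR may not share an outer package.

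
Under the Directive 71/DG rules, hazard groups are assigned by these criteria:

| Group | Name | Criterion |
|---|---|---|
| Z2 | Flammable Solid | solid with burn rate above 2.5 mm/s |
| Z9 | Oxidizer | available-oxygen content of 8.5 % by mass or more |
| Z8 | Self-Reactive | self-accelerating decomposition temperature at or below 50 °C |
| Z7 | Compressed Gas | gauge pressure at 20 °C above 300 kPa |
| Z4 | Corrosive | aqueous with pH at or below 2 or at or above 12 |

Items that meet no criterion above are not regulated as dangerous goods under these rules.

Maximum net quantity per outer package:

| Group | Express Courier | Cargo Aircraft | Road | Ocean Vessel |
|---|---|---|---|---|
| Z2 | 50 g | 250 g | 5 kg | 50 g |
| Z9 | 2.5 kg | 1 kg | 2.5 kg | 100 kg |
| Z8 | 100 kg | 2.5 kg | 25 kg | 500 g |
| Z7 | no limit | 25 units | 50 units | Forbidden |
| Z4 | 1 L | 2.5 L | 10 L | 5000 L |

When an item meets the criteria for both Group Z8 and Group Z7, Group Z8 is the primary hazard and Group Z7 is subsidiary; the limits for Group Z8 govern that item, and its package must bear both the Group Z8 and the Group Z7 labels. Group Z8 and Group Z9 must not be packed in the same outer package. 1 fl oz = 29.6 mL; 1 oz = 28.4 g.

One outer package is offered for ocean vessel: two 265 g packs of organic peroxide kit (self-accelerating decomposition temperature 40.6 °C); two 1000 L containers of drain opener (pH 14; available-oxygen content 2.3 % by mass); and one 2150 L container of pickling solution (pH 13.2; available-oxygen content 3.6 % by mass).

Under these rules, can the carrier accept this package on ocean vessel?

No

Self-accelerating decomposition temperature 40.6 °C meets the Group Z8 criterion (Self-Reactive), so the organic peroxide kit is Group Z8.
The drain opener has pH 14, which is ≥ 12, so it is Group Z4 (Corrosive).
pH 13.2 meets the Group Z4 criterion (Corrosive), so the pickling solution is Group Z4.
Total Group Z4: (two 1000 L containers = 2000 L) + 2150 L = 4150 L.
4150 L is within the ocean vessel limit of 5000 L for Group Z4.
Group Z8 quantity: two 265 g packs = 530 g.
That exceeds the Group Z8 ocean vessel limit of 500 g.
The segregation rule (Group Z8 with Group Z9) does not apply to Group Z4 with Group Z8.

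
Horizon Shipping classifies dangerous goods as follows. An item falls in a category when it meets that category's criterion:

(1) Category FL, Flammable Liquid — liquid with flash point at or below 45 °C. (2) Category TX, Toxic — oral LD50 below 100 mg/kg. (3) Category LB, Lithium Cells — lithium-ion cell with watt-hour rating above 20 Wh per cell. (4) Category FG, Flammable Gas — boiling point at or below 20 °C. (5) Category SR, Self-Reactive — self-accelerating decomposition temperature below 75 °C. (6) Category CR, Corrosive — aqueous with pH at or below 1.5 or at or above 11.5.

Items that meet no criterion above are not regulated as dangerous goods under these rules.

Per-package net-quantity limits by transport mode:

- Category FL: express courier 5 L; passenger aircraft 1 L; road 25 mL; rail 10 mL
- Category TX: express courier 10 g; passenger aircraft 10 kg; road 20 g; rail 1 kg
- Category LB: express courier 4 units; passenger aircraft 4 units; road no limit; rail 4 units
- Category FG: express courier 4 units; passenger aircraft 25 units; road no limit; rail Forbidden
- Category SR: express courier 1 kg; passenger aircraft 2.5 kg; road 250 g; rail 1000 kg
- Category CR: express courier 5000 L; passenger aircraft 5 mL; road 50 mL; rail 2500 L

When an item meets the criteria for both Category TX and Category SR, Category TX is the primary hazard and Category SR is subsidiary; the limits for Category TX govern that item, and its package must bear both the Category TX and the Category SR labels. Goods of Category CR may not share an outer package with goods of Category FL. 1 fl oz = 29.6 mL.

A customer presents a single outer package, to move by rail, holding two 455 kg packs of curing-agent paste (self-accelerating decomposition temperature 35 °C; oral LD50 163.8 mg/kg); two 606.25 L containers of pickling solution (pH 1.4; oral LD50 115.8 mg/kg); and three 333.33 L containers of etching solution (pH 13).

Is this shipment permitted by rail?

Self-accelerating decomposition temperature 35 °C meets the Category SR criterion (Self-Reactive), so the curing-agent paste is Category SR.
pH 1.4 meets the Category CR criterion (Corrosive), so the pickling solution is Category CR.
Etching solution: pH 13 ≥ 11.5 → Category CR (Corrosive).
Total Category CR: (two 606.25 L containers = 1212.5 L) + (three 333.33 L containers = 999.99 L) = 2212.49 L.
2212.49 L ≤ 2500 L (rail limit, Category CR) — within limit.
Category SR quantity: two 455 kg packs = 910 kg.
That is within the Category SR rail limit of 1000 kg.
The segregation rule (Category CR with Category FL) does not apply to Category CR with Category SR.
Every hazard category is within its rail limit and no segregation rule is violated.

Yes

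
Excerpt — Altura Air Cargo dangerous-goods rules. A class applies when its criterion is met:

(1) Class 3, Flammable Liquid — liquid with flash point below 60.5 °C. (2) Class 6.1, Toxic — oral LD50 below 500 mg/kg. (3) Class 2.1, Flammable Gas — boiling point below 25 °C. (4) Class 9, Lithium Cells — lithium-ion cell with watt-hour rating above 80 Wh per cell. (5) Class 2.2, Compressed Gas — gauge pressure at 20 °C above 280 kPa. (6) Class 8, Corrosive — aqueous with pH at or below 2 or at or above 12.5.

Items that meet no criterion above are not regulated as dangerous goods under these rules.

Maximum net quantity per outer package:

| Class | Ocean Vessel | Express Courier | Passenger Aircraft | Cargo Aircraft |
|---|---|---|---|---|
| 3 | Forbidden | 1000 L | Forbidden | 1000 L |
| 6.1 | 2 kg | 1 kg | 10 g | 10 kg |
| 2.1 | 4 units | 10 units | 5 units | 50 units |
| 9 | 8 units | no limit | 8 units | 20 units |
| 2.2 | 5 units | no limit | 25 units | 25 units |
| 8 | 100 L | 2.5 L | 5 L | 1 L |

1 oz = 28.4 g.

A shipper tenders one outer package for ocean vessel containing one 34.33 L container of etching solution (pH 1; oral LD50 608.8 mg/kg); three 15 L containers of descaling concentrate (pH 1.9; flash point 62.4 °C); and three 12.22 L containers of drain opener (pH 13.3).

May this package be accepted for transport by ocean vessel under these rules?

No

With pH 1 (≤ 2), the etching solution falls in Class 8.
pH 1.9 meets the Class 8 criterion (Corrosive), so the descaling concentrate is Class 8.
Drain opener: pH 13.3 ≥ 12.5 → Class 8 (Corrosive).
Class 8 net quantity: 34.33 L + (three 15 L containers = 45 L) + (three 12.22 L containers = 36.66 L) = 115.99 L.
115.99 L exceeds the ocean vessel limit of 100 L for Class 8.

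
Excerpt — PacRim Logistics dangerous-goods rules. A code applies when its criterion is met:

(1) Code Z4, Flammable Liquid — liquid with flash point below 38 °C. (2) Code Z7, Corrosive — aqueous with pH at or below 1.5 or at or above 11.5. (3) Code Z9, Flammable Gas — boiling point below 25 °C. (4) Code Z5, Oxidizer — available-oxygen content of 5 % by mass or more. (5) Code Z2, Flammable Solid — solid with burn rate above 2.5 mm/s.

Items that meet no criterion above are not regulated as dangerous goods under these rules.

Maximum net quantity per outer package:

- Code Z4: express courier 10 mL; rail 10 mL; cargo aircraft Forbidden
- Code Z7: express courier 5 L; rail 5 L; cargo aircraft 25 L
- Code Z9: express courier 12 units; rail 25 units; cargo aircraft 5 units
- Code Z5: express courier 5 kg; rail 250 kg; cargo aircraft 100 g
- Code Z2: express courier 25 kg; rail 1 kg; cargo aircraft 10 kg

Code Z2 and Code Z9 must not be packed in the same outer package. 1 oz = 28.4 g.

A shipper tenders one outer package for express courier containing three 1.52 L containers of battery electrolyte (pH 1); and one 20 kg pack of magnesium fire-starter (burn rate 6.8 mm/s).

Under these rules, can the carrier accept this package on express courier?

pH 1 meets the Code Z7 criterion (Corrosive), so the battery electrolyte is Code Z7.
The magnesium fire-starter has burn rate 6.8 mm/s, which is > 2.5 mm/s, so it is Code Z2 (Flammable Solid).
Code Z2 quantity: 20 kg.
That is within the Code Z2 express courier limit of 25 kg.
Code Z7 quantity: three 1.52 L containers = 4.56 L.
4.56 L is within the express courier limit of 5 L for Code Z7.
The segregation rule (Code Z2 with Code Z9) does not apply to Code Z2 with Code Z7.
Every hazard code is within its express courier limit and no segregation rule is violated.

Yes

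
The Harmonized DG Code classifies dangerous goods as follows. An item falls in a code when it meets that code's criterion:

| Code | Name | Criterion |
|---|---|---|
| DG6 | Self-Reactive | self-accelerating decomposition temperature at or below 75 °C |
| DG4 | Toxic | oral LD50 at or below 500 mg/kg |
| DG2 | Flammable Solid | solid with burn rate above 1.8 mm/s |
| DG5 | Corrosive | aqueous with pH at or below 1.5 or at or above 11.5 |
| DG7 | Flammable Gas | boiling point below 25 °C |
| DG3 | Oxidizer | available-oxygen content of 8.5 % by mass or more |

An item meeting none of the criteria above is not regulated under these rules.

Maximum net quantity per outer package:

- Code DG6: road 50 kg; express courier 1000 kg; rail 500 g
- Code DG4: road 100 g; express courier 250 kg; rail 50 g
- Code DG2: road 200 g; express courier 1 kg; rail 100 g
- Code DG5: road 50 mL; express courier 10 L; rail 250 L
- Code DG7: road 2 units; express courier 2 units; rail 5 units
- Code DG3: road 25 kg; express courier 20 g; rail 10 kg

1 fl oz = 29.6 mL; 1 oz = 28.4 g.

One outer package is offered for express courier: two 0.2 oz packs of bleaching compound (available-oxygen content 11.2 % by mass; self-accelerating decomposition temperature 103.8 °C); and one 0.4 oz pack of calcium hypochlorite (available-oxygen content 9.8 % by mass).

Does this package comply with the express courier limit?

Available-oxygen content 11.2 % by mass meets the Code DG3 criterion (Oxidizer), so the bleaching compound is Code DG3.
Available-oxygen content 9.8 % by mass meets the Code DG3 criterion (Oxidizer), so the calcium hypochlorite is Code DG3.
Total Code DG3: (two 0.2 oz packs = 11.36 g) + (one 0.4 oz pack = 11.36 g) = 22.72 g.
That exceeds the Code DG3 express courier limit of 20 g.

No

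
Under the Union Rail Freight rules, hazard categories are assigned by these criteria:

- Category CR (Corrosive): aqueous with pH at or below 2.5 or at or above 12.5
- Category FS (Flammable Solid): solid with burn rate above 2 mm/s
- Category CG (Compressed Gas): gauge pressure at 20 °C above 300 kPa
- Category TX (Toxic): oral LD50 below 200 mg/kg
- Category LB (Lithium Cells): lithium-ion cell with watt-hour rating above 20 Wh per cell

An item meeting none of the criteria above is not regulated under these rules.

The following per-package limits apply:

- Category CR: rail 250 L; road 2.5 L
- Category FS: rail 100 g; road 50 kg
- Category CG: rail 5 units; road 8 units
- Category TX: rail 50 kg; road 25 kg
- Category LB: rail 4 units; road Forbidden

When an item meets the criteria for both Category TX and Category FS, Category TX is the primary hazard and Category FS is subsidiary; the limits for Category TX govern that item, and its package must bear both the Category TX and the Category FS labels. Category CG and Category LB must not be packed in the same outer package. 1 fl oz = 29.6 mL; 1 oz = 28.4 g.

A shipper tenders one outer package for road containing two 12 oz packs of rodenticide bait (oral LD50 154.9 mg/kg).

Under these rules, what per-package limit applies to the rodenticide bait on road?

25 kg

With oral LD50 154.9 mg/kg (< 200 mg/kg), the rodenticide bait falls in Category TX.
The road limit for Category TX is 25 kg.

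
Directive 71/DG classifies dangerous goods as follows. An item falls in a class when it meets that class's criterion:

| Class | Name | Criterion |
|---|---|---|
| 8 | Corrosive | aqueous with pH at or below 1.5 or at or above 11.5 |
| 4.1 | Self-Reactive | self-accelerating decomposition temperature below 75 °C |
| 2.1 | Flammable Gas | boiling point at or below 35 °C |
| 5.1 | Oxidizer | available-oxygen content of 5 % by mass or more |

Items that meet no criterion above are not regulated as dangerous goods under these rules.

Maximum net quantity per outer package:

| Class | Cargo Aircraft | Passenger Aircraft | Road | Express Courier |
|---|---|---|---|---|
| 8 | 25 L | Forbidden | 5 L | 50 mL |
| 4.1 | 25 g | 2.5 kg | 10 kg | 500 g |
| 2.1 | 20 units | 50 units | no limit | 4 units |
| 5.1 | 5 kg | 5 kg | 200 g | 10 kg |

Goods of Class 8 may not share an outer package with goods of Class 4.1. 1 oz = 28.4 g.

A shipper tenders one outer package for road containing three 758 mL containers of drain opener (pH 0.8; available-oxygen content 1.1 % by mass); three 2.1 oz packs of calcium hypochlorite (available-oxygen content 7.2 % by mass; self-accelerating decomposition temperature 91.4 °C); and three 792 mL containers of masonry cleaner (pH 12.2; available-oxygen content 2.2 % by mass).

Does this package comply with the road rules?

The drain opener has pH 0.8, which is ≤ 1.5, so it is Class 8 (Corrosive).
Calcium hypochlorite: available-oxygen content 7.2 % by mass ≥ 5 % by mass → Class 5.1 (Oxidizer).
Masonry cleaner: pH 12.2 ≥ 11.5 → Class 8 (Corrosive).
Class 8 net quantity: (three 758 mL containers = 2.274 L) + (three 792 mL containers = 2.376 L) = 4.65 L.
4.65 L ≤ 5 L (road limit, Class 8) — within limit.
Class 5.1 quantity: three 2.1 oz packs = 178.92 g.
178.92 g ≤ 200 g (road limit, Class 5.1) — within limit.
The segregation rule (Class 8 with Class 4.1) does not apply to Class 8 with Class 5.1.
Every hazard class is within its road limit and no segregation rule is violated.

Yes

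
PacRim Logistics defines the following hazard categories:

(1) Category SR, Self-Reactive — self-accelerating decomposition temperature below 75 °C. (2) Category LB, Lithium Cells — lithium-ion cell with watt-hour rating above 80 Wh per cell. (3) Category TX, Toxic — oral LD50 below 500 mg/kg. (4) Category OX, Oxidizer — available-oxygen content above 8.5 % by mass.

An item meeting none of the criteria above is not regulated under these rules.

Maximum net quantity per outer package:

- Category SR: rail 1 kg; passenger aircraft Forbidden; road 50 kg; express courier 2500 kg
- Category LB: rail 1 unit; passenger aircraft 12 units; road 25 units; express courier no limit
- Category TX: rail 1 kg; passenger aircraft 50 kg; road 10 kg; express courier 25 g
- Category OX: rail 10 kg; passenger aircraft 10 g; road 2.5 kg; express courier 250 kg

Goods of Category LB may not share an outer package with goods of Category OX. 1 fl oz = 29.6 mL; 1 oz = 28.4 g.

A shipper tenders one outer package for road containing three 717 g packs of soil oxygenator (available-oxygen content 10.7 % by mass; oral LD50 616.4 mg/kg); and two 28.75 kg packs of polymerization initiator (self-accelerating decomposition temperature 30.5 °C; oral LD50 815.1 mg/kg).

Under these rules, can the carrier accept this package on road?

No

With available-oxygen content 10.7 % by mass (> 8.5 % by mass), the soil oxygenator falls in Category OX.
With self-accelerating decomposition temperature 30.5 °C (< 75 °C), the polymerization initiator falls in Category SR.
Category SR quantity: two 28.75 kg packs = 57.5 kg.
57.5 kg > 50 kg (road limit, Category SR) — over the limit.
Category OX quantity: three 717 g packs = 2.151 kg.
2.151 kg is within the road limit of 2.5 kg for Category OX.
The segregation rule (Category LB with Category OX) does not apply to Category SR with Category OX.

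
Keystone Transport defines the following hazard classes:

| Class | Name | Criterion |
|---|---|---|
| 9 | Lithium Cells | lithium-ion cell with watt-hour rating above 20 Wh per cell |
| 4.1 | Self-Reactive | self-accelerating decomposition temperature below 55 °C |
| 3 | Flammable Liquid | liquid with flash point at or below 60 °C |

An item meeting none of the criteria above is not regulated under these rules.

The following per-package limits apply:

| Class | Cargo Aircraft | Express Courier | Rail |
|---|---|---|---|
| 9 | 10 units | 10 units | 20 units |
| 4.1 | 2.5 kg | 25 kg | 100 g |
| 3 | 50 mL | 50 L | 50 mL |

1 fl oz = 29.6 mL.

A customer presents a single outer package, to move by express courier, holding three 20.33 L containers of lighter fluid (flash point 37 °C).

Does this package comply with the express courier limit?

No

With flash point 37 °C (≤ 60 °C), the lighter fluid falls in Class 3.
Class 3 quantity: three 20.33 L containers = 60.99 L.
That exceeds the Class 3 express courier limit of 50 L.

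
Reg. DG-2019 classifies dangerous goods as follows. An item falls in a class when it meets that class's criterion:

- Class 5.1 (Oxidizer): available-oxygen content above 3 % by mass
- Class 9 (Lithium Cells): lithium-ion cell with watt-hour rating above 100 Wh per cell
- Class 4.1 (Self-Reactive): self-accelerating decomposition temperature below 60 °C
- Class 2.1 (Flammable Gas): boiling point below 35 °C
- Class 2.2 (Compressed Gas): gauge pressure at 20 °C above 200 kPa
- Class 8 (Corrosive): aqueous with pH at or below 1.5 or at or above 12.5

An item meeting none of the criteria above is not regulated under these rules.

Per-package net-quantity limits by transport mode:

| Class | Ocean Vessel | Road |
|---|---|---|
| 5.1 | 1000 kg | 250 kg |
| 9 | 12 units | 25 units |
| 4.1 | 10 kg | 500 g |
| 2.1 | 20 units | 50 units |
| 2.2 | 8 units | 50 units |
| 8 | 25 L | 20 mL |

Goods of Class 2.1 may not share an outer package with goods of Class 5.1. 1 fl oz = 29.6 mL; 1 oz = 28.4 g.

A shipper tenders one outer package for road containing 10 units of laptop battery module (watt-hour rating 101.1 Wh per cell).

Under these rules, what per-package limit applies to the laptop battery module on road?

Laptop battery module: watt-hour rating 101.1 Wh per cell > 100 Wh per cell → Class 9 (Lithium Cells).
The road limit for Class 9 is 25 units.

25 units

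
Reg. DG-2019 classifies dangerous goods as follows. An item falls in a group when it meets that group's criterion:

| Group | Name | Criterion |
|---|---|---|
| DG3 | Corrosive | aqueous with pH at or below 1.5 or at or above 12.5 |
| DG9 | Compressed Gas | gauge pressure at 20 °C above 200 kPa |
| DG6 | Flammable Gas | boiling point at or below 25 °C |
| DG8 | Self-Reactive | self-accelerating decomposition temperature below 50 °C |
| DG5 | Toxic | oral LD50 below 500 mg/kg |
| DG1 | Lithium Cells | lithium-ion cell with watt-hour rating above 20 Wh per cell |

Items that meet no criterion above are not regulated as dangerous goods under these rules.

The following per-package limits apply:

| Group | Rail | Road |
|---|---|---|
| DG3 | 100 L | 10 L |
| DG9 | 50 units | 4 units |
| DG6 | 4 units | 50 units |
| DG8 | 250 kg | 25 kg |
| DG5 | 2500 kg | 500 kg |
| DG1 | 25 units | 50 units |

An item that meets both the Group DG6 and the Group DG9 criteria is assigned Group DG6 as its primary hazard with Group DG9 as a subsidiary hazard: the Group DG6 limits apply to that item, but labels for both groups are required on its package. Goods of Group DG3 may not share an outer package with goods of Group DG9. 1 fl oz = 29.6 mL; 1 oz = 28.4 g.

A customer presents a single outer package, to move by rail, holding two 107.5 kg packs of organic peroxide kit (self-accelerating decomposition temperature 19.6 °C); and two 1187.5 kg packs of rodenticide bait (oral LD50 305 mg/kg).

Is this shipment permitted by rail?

The organic peroxide kit has self-accelerating decomposition temperature 19.6 °C, which is < 50 °C, so it is Group DG8 (Self-Reactive).
Rodenticide bait: oral LD50 305 mg/kg < 500 mg/kg → Group DG5 (Toxic).
Group DG8 quantity: two 107.5 kg packs = 215 kg.
215 kg ≤ 250 kg (rail limit, Group DG8) — within limit.
Group DG5 quantity: two 1187.5 kg packs = 2375 kg.
2375 kg ≤ 2500 kg (rail limit, Group DG5) — within limit.
The segregation rule (Group DG3 with Group DG9) does not apply to Group DG8 with Group DG5.
Every hazard group is within its rail limit and no segregation rule is violated.

Yes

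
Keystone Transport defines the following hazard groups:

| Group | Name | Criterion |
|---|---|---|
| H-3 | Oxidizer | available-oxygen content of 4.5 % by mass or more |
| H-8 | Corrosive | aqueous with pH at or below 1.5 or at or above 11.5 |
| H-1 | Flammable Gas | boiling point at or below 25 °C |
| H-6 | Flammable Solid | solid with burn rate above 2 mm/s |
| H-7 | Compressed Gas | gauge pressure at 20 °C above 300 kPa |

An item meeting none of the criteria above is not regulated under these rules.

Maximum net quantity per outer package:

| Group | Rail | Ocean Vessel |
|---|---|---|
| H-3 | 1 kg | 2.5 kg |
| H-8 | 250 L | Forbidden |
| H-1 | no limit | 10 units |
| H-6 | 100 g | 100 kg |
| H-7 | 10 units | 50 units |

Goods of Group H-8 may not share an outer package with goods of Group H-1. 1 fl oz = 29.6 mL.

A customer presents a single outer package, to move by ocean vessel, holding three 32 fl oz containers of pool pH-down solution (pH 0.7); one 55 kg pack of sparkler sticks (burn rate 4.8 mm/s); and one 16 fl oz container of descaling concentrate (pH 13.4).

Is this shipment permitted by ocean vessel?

No

pH 0.7 meets the Group H-8 criterion (Corrosive), so the pool pH-down solution is Group H-8.
The sparkler sticks have burn rate 4.8 mm/s, which is > 2 mm/s, so they are Group H-6 (Flammable Solid).
pH 13.4 meets the Group H-8 criterion (Corrosive), so the descaling concentrate is Group H-8.
Total Group H-8: (three 32 fl oz containers = 2841.6 mL) + (one 16 fl oz container = 473.6 mL) = 3315.2 mL.
Group H-8 is Forbidden by ocean vessel.
Group H-6 quantity: 55 kg.
That is within the Group H-6 ocean vessel limit of 100 kg.
The segregation rule (Group H-8 with Group H-1) does not apply to Group H-8 with Group H-6.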